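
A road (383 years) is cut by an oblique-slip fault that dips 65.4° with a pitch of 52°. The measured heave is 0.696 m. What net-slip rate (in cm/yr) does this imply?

0.554 cm/yr

dip-slip = heave / cos(dip) = 0.696 / cos(65.4°) = 1.672 m
net slip = dip-slip / sin(rake) = 1.672 / sin(52°) = 2.122 m
rate = 2.122 m / 383 years = 0.00554 m/yr = 0.554 cm/yr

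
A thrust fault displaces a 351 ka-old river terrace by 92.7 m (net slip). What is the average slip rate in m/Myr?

rate = 92.7 m / 351 ka = 0.000264 m/yr = 264 m/Myr

264 m/Myr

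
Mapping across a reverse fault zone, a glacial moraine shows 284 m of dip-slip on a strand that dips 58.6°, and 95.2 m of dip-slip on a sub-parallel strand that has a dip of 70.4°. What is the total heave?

180 m

heave_A = 284 × cos(58.6°) = 148 m
heave_B = 95.2 × cos(70.4°) = 31.93 m
total = 148 + 31.93 = 180 m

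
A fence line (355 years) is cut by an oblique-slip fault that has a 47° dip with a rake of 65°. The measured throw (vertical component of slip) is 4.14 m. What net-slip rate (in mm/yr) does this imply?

17.6 mm/yr

dip-slip = throw / sin(dip) = 4.14 / sin(47°) = 5.661 m
net slip = dip-slip / sin(rake) = 5.661 / sin(65°) = 6.246 m
rate = 6.246 m / 355 years = 0.0176 m/yr = 17.6 mm/yr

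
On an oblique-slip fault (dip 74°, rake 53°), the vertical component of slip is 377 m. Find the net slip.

dip-slip = throw / sin(dip) = 377 / sin(74°) = 392.2 m
net slip = dip-slip / sin(rake) = 392.2 / sin(53°) = 491 m

491 m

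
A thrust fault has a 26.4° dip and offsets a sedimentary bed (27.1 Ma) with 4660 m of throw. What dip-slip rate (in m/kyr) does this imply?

0.387 m/kyr

dip-slip = throw / sin(dip) = 4660 m / sin(26.4°) = 10480 m
rate = 10480 m / 27.1 Ma = 0.000387 m/yr = 0.387 m/kyr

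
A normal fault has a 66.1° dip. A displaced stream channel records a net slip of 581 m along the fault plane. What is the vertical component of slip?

throw = dip-slip × sin(dip) = 581 m × sin(66.1°) = 531 m

531 m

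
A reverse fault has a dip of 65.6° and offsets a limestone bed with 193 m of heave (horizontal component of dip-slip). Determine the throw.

throw = heave × tan(dip) = 193 × tan(65.6°) = 425 m

425 m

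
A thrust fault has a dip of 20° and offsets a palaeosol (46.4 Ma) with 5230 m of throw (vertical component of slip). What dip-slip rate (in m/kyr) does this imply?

0.330 m/kyr

dip-slip = throw / sin(dip) = 5230 m / sin(20°) = 15290 m
rate = 15290 m / 46.4 Ma = 0.000330 m/yr = 0.330 m/kyr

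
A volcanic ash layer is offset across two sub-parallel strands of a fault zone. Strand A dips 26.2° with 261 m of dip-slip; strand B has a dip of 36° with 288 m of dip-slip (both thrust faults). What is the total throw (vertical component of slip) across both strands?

throw_A = 261 × sin(26.2°) = 115.2 m
throw_B = 288 × sin(36°) = 169.3 m
total = 115.2 + 169.3 = 285 m

285 m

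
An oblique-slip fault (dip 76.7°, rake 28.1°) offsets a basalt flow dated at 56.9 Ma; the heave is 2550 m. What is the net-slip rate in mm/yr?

0.414 mm/yr

dip-slip = heave / cos(dip) = 2550 / cos(76.7°) = 11080 m
net slip = dip-slip / sin(rake) = 11080 / sin(28.1°) = 23530 m
rate = 23530 m / 56.9 Ma = 0.000414 m/yr = 0.414 mm/yr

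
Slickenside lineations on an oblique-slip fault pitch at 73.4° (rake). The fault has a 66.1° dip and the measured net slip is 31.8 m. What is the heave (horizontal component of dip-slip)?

dip-slip = net slip × sin(rake) = 31.8 m × sin(73.4°) = 30.47 m
heave = dip-slip × cos(dip) = 30.47 × cos(66.1°) = 12.3 m

12.3 m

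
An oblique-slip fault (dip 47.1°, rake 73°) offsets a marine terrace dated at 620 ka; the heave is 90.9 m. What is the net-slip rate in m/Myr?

dip-slip = heave / cos(dip) = 90.9 / cos(47.1°) = 133.5 m
net slip = dip-slip / sin(rake) = 133.5 / sin(73°) = 139.6 m
rate = 139.6 m / 620 ka = 0.000225 m/yr = 225 m/Myr

225 m/Myr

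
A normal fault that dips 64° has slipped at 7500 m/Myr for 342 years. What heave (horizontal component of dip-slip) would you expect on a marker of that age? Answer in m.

1.12 m

dip-slip = rate × time = 7500 m/Myr × 342 years = 2.565 m
heave = dip-slip × cos(dip) = 2.565 × cos(64°) = 1.12 m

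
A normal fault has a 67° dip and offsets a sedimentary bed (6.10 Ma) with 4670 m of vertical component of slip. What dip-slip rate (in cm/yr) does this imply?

0.0832 cm/yr

dip-slip = throw / sin(dip) = 4670 m / sin(67°) = 5073 m
rate = 5073 m / 6.10 Ma = 0.000832 m/yr = 0.0832 cm/yr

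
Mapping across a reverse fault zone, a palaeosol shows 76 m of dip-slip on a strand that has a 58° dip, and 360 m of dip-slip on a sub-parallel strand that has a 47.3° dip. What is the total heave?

284 m

heave_A = 76 × cos(58°) = 40.27 m
heave_B = 360 × cos(47.3°) = 244.1 m
total = 40.27 + 244.1 = 284 m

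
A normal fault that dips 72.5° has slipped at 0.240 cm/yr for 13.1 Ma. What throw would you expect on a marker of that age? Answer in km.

dip-slip = rate × time = 0.240 cm/yr × 13.1 Ma = 31440 m
throw = dip-slip × sin(dip) = 31440 × sin(72.5°) = 30000 m = 30 km

30 km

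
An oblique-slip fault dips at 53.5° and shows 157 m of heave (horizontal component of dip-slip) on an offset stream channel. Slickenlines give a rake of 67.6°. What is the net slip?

285 m

dip-slip = heave / cos(dip) = 157 / cos(53.5°) = 263.9 m
net slip = dip-slip / sin(rake) = 263.9 / sin(67.6°) = 285 m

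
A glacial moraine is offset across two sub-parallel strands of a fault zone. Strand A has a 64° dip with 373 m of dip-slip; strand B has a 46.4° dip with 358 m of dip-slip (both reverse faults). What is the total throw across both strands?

595 m

throw_A = 373 × sin(64°) = 335.3 m
throw_B = 358 × sin(46.4°) = 259.3 m
total = 335.3 + 259.3 = 595 m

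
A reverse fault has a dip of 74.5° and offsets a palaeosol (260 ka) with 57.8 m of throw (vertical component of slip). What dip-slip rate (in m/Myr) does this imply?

dip-slip = throw / sin(dip) = 57.8 m / sin(74.5°) = 59.98 m
rate = 59.98 m / 260 ka = 0.000231 m/yr = 231 m/Myr

231 m/Myr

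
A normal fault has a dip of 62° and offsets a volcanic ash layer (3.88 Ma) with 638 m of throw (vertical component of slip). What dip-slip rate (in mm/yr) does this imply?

0.186 mm/yr

dip-slip = throw / sin(dip) = 638 m / sin(62°) = 722.6 m
rate = 722.6 m / 3.88 Ma = 0.000186 m/yr = 0.186 mm/yr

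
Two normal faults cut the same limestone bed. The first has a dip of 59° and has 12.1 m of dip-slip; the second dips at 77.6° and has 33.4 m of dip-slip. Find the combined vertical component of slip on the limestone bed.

43 m

throw_A = 12.1 × sin(59°) = 10.37 m
throw_B = 33.4 × sin(77.6°) = 32.62 m
total = 10.37 + 32.62 = 43 m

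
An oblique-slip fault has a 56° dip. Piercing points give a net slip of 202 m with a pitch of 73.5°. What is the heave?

108 m

dip-slip = net slip × sin(rake) = 202 m × sin(73.5°) = 193.7 m
heave = dip-slip × cos(dip) = 193.7 × cos(56°) = 108 m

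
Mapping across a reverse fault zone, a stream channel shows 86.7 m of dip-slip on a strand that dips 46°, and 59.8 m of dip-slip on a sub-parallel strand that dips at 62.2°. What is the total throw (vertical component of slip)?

115 m

throw_A = 86.7 × sin(46°) = 62.37 m
throw_B = 59.8 × sin(62.2°) = 52.90 m
total = 62.37 + 52.90 = 115 m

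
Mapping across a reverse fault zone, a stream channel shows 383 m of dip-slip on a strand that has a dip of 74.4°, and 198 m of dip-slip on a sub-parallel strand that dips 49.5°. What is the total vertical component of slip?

throw_A = 383 × sin(74.4°) = 368.9 m
throw_B = 198 × sin(49.5°) = 150.6 m
total = 368.9 + 150.6 = 519 m

519 m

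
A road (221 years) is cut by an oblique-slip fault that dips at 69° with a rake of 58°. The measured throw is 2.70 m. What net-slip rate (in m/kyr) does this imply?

15.4 m/kyr

dip-slip = throw / sin(dip) = 2.70 / sin(69°) = 2.892 m
net slip = dip-slip / sin(rake) = 2.892 / sin(58°) = 3.410 m
rate = 3.410 m / 221 years = 0.0154 m/yr = 15.4 m/kyr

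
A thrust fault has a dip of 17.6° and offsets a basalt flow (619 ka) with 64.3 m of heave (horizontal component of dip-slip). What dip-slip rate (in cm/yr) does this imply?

0.0109 cm/yr

dip-slip = heave / cos(dip) = 64.3 m / cos(17.6°) = 67.46 m
rate = 67.46 m / 619 ka = 0.000109 m/yr = 0.0109 cm/yr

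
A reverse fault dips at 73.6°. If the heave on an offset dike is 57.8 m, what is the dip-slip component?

dip-slip = heave / cos(dip) = 57.8 / cos(73.6°) = 205 m

205 m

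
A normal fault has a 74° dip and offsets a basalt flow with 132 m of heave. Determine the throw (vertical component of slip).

460 m

throw = heave × tan(dip) = 132 × tan(74°) = 460 m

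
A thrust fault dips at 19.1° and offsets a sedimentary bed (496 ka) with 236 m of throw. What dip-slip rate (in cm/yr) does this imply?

0.145 cm/yr

dip-slip = throw / sin(dip) = 236 m / sin(19.1°) = 721.2 m
rate = 721.2 m / 496 ka = 0.00145 m/yr = 0.145 cm/yr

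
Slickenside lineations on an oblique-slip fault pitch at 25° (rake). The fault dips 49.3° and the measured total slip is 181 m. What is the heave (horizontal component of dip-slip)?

dip-slip = net slip × sin(rake) = 181 m × sin(25°) = 76.49 m
heave = dip-slip × cos(dip) = 76.49 × cos(49.3°) = 49.9 m

49.9 m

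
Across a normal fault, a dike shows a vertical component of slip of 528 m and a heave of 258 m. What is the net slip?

net slip = √(throw² + heave²) = √(528² + 258²) = 588 m

588 m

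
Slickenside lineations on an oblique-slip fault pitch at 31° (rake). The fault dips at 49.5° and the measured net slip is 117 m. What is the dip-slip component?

dip-slip = net slip × sin(rake) = 117 m × sin(31°) = 60.3 m

60.3 m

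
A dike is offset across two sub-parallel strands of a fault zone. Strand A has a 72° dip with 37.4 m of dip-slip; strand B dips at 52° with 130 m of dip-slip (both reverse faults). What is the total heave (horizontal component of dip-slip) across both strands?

91.6 m

heave_A = 37.4 × cos(72°) = 11.56 m
heave_B = 130 × cos(52°) = 80.04 m
total = 11.56 + 80.04 = 91.6 m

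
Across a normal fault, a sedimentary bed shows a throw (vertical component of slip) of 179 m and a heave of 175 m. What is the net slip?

net slip = √(throw² + heave²) = √(179² + 175²) = 250 m

250 m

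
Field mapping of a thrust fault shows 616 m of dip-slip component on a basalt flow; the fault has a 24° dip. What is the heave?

heave = dip-slip × cos(dip) = 616 m × cos(24°) = 563 m

563 m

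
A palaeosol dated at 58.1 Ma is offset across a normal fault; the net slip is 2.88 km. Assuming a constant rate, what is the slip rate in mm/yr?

rate = 2.88 km / 58.1 Ma = 0.0000496 m/yr = 0.0496 mm/yr

0.0496 mm/yr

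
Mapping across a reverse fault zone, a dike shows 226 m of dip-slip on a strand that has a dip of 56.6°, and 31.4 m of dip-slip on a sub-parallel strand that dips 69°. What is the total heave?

136 m

heave_A = 226 × cos(56.6°) = 124.4 m
heave_B = 31.4 × cos(69°) = 11.25 m
total = 124.4 + 11.25 = 136 m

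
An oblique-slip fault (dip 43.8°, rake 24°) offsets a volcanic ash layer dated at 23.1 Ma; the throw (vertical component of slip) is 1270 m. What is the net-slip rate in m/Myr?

195 m/Myr

dip-slip = throw / sin(dip) = 1270 / sin(43.8°) = 1835 m
net slip = dip-slip / sin(rake) = 1835 / sin(24°) = 4511 m
rate = 4511 m / 23.1 Ma = 0.000195 m/yr = 195 m/Myr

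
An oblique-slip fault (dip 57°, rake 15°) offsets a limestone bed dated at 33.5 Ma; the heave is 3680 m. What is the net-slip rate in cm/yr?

0.0779 cm/yr

dip-slip = heave / cos(dip) = 3680 / cos(57°) = 6757 m
net slip = dip-slip / sin(rake) = 6757 / sin(15°) = 26110 m
rate = 26110 m / 33.5 Ma = 0.000779 m/yr = 0.0779 cm/yr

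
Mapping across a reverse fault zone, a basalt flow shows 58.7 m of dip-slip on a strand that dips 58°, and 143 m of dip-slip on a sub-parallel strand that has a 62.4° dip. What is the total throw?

throw_A = 58.7 × sin(58°) = 49.78 m
throw_B = 143 × sin(62.4°) = 126.7 m
total = 49.78 + 126.7 = 177 m

177 m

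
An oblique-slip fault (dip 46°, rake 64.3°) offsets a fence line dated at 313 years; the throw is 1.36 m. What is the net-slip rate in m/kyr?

dip-slip = throw / sin(dip) = 1.36 / sin(46°) = 1.891 m
net slip = dip-slip / sin(rake) = 1.891 / sin(64.3°) = 2.098 m
rate = 2.098 m / 313 years = 0.00670 m/yr = 6.70 m/kyr

6.70 m/kyr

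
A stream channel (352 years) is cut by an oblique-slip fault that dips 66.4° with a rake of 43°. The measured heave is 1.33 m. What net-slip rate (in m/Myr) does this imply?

13800 m/Myr

dip-slip = heave / cos(dip) = 1.33 / cos(66.4°) = 3.322 m
net slip = dip-slip / sin(rake) = 3.322 / sin(43°) = 4.871 m
rate = 4.871 m / 352 years = 0.0138 m/yr = 13800 m/Myr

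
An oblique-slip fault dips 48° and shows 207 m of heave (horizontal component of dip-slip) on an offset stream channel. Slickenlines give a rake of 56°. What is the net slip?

dip-slip = heave / cos(dip) = 207 / cos(48°) = 309.4 m
net slip = dip-slip / sin(rake) = 309.4 / sin(56°) = 373 m

373 m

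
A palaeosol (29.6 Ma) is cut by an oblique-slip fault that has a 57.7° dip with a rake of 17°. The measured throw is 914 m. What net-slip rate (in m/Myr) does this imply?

125 m/Myr

dip-slip = throw / sin(dip) = 914 / sin(57.7°) = 1081 m
net slip = dip-slip / sin(rake) = 1081 / sin(17°) = 3698 m
rate = 3698 m / 29.6 Ma = 0.000125 m/yr = 125 m/Myr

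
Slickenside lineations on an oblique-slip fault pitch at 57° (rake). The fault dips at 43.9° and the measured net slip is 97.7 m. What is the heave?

59 m

dip-slip = net slip × sin(rake) = 97.7 m × sin(57°) = 81.94 m
heave = dip-slip × cos(dip) = 81.94 × cos(43.9°) = 59 m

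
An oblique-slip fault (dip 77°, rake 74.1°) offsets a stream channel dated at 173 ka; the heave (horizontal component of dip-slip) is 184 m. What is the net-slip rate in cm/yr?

dip-slip = heave / cos(dip) = 184 / cos(77°) = 818 m
net slip = dip-slip / sin(rake) = 818 / sin(74.1°) = 850.5 m
rate = 850.5 m / 173 ka = 0.00492 m/yr = 0.492 cm/yr

0.492 cm/yr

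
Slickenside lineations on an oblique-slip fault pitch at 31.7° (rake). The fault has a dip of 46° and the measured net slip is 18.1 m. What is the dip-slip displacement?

9.51 m

dip-slip = net slip × sin(rake) = 18.1 m × sin(31.7°) = 9.51 m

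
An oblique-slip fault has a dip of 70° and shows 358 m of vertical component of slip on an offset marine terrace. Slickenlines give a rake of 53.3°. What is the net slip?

475 m

dip-slip = throw / sin(dip) = 358 / sin(70°) = 381 m
net slip = dip-slip / sin(rake) = 381 / sin(53.3°) = 475 m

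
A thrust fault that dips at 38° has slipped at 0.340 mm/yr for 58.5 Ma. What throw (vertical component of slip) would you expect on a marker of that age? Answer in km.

12.2 km

dip-slip = rate × time = 0.340 mm/yr × 58.5 Ma = 19890 m
throw = dip-slip × sin(dip) = 19890 × sin(38°) = 12200 m = 12.2 km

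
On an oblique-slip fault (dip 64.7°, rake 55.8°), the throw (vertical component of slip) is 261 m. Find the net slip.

dip-slip = throw / sin(dip) = 261 / sin(64.7°) = 288.7 m
net slip = dip-slip / sin(rake) = 288.7 / sin(55.8°) = 349 m

349 m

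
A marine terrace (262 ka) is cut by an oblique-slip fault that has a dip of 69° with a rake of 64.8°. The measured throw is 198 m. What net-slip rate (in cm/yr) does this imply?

0.0895 cm/yr

dip-slip = throw / sin(dip) = 198 / sin(69°) = 212.1 m
net slip = dip-slip / sin(rake) = 212.1 / sin(64.8°) = 234.4 m
rate = 234.4 m / 262 ka = 0.000895 m/yr = 0.0895 cm/yr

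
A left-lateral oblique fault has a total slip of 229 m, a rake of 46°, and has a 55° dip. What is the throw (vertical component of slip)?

dip-slip = net slip × sin(rake) = 229 m × sin(46°) = 164.7 m
throw = dip-slip × sin(dip) = 164.7 × sin(55°) = 135 m

135 m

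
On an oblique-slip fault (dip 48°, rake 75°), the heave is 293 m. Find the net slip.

dip-slip = heave / cos(dip) = 293 / cos(48°) = 437.9 m
net slip = dip-slip / sin(rake) = 437.9 / sin(75°) = 453 m

453 m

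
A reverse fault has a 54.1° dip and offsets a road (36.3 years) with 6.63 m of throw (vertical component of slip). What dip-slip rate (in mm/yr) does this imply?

dip-slip = throw / sin(dip) = 6.63 m / sin(54.1°) = 8.185 m
rate = 8.185 m / 36.3 years = 0.225 m/yr = 225 mm/yr

225 mm/yr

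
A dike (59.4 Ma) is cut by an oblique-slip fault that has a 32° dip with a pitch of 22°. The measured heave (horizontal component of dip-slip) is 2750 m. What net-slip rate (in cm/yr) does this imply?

dip-slip = heave / cos(dip) = 2750 / cos(32°) = 3243 m
net slip = dip-slip / sin(rake) = 3243 / sin(22°) = 8656 m
rate = 8656 m / 59.4 Ma = 0.000146 m/yr = 0.0146 cm/yr

0.0146 cm/yr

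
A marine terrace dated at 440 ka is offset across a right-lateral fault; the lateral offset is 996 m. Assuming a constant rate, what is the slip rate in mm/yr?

rate = 996 m / 440 ka = 0.00226 m/yr = 2.26 mm/yr

2.26 mm/yr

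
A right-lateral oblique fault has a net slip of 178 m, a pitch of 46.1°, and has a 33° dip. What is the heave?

108 m

dip-slip = net slip × sin(rake) = 178 m × sin(46.1°) = 128.3 m
heave = dip-slip × cos(dip) = 128.3 × cos(33°) = 108 m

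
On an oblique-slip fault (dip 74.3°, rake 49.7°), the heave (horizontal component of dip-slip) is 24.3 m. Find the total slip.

dip-slip = heave / cos(dip) = 24.3 / cos(74.3°) = 89.80 m
net slip = dip-slip / sin(rake) = 89.80 / sin(49.7°) = 118 m

118 m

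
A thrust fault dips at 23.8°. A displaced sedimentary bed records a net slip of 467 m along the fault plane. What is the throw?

throw = dip-slip × sin(dip) = 467 m × sin(23.8°) = 188 m

188 m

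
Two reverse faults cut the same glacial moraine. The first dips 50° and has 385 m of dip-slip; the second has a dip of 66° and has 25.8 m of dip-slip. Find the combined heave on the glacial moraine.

258 m

heave_A = 385 × cos(50°) = 247.5 m
heave_B = 25.8 × cos(66°) = 10.49 m
total = 247.5 + 10.49 = 258 m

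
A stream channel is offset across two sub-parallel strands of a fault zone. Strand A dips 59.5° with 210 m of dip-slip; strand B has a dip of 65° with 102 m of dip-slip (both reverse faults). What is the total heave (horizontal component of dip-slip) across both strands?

150 m

heave_A = 210 × cos(59.5°) = 106.6 m
heave_B = 102 × cos(65°) = 43.11 m
total = 106.6 + 43.11 = 150 m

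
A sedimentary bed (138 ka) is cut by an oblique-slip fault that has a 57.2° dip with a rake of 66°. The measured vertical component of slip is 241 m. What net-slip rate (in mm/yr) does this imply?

dip-slip = throw / sin(dip) = 241 / sin(57.2°) = 286.7 m
net slip = dip-slip / sin(rake) = 286.7 / sin(66°) = 313.8 m
rate = 313.8 m / 138 ka = 0.00227 m/yr = 2.27 mm/yr

2.27 mm/yr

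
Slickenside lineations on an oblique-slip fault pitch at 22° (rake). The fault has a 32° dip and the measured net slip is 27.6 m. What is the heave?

dip-slip = net slip × sin(rake) = 27.6 m × sin(22°) = 10.34 m
heave = dip-slip × cos(dip) = 10.34 × cos(32°) = 8.77 m

8.77 m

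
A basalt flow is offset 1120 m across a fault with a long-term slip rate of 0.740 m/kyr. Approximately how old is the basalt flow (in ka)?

1510 ka

age = offset / rate = 1120 m / (0.740 m/kyr) = 1.51e+06 yr = 1510 ka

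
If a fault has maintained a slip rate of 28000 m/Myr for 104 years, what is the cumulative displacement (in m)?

slip = rate × time = 28000 m/Myr × 104 years = 2.91 m

2.91 m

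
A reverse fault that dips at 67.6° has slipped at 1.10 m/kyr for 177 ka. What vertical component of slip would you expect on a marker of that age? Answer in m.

dip-slip = rate × time = 1.10 m/kyr × 177 ka = 194.7 m
throw = dip-slip × sin(dip) = 194.7 × sin(67.6°) = 180 m

180 m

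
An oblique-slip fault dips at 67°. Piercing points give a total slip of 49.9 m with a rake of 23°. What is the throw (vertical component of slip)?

dip-slip = net slip × sin(rake) = 49.9 m × sin(23°) = 19.50 m
throw = dip-slip × sin(dip) = 19.50 × sin(67°) = 17.9 m

17.9 m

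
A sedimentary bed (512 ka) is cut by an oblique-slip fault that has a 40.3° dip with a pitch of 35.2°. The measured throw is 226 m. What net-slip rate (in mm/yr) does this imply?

1.18 mm/yr

dip-slip = throw / sin(dip) = 226 / sin(40.3°) = 349.4 m
net slip = dip-slip / sin(rake) = 349.4 / sin(35.2°) = 606.2 m
rate = 606.2 m / 512 ka = 0.00118 m/yr = 1.18 mm/yr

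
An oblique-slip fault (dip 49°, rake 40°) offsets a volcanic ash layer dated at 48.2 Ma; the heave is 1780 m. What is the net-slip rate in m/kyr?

dip-slip = heave / cos(dip) = 1780 / cos(49°) = 2713 m
net slip = dip-slip / sin(rake) = 2713 / sin(40°) = 4221 m
rate = 4221 m / 48.2 Ma = 0.0000876 m/yr = 0.0876 m/kyr

0.0876 m/kyr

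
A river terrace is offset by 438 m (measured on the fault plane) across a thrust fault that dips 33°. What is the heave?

367 m

heave = dip-slip × cos(dip) = 438 m × cos(33°) = 367 m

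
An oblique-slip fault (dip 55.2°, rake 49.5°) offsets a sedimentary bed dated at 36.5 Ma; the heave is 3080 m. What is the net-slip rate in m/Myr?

dip-slip = heave / cos(dip) = 3080 / cos(55.2°) = 5397 m
net slip = dip-slip / sin(rake) = 5397 / sin(49.5°) = 7097 m
rate = 7097 m / 36.5 Ma = 0.000194 m/yr = 194 m/Myr

194 m/Myr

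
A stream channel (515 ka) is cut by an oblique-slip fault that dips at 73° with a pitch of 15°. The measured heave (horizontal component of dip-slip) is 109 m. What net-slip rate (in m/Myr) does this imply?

dip-slip = heave / cos(dip) = 109 / cos(73°) = 372.8 m
net slip = dip-slip / sin(rake) = 372.8 / sin(15°) = 1440 m
rate = 1440 m / 515 ka = 0.00280 m/yr = 2800 m/Myr

2800 m/Myr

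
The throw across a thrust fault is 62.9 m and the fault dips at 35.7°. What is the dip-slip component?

dip-slip = throw / sin(dip) = 62.9 / sin(35.7°) = 108 m

108 m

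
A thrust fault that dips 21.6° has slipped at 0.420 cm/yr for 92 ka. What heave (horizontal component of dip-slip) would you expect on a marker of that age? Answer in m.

359 m

dip-slip = rate × time = 0.420 cm/yr × 92 ka = 386.4 m
heave = dip-slip × cos(dip) = 386.4 × cos(21.6°) = 359 m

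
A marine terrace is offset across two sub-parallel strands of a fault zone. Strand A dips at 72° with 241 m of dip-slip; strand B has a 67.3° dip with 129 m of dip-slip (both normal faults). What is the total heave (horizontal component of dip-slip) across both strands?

heave_A = 241 × cos(72°) = 74.47 m
heave_B = 129 × cos(67.3°) = 49.78 m
total = 74.47 + 49.78 = 124 m

124 m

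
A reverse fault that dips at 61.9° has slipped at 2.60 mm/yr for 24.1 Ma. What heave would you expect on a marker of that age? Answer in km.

dip-slip = rate × time = 2.60 mm/yr × 24.1 Ma = 62660 m
heave = dip-slip × cos(dip) = 62660 × cos(61.9°) = 29500 m = 29.5 km

29.5 km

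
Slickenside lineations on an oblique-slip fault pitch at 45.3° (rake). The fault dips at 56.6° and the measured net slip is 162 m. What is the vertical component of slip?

96.1 m

dip-slip = net slip × sin(rake) = 162 m × sin(45.3°) = 115.1 m
throw = dip-slip × sin(dip) = 115.1 × sin(56.6°) = 96.1 m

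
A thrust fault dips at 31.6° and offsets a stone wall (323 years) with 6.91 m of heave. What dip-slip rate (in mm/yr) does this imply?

dip-slip = heave / cos(dip) = 6.91 m / cos(31.6°) = 8.113 m
rate = 8.113 m / 323 years = 0.0251 m/yr = 25.1 mm/yr

25.1 mm/yr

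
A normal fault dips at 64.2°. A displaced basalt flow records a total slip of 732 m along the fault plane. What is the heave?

heave = dip-slip × cos(dip) = 732 m × cos(64.2°) = 319 m

319 m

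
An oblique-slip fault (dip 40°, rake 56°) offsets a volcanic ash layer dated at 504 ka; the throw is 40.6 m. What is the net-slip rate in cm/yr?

0.0151 cm/yr

dip-slip = throw / sin(dip) = 40.6 / sin(40°) = 63.16 m
net slip = dip-slip / sin(rake) = 63.16 / sin(56°) = 76.19 m
rate = 76.19 m / 504 ka = 0.000151 m/yr = 0.0151 cm/yr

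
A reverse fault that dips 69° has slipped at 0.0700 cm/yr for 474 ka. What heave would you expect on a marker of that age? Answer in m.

dip-slip = rate × time = 0.0700 cm/yr × 474 ka = 331.8 m
heave = dip-slip × cos(dip) = 331.8 × cos(69°) = 119 m

119 m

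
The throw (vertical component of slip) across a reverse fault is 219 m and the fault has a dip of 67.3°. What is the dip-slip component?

237 m

dip-slip = throw / sin(dip) = 219 / sin(67.3°) = 237 m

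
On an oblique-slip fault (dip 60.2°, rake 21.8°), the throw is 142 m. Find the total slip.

441 m

dip-slip = throw / sin(dip) = 142 / sin(60.2°) = 163.6 m
net slip = dip-slip / sin(rake) = 163.6 / sin(21.8°) = 441 m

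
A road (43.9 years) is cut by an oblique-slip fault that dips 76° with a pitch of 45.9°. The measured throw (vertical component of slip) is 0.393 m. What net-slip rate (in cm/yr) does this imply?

1.28 cm/yr

dip-slip = throw / sin(dip) = 0.393 / sin(76°) = 0.4050 m
net slip = dip-slip / sin(rake) = 0.4050 / sin(45.9°) = 0.5640 m
rate = 0.5640 m / 43.9 years = 0.0128 m/yr = 1.28 cm/yr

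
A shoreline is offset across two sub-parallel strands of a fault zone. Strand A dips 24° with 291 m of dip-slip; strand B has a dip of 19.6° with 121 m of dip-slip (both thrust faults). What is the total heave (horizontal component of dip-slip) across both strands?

380 m

heave_A = 291 × cos(24°) = 265.8 m
heave_B = 121 × cos(19.6°) = 114 m
total = 265.8 + 114 = 380 m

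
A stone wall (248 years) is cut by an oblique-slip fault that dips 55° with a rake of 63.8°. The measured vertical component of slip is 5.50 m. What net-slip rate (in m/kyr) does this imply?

dip-slip = throw / sin(dip) = 5.50 / sin(55°) = 6.714 m
net slip = dip-slip / sin(rake) = 6.714 / sin(63.8°) = 7.483 m
rate = 7.483 m / 248 years = 0.0302 m/yr = 30.2 m/kyr

30.2 m/kyr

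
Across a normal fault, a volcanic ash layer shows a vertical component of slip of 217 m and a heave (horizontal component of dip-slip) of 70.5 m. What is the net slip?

228 m

net slip = √(throw² + heave²) = √(217² + 70.5²) = 228 m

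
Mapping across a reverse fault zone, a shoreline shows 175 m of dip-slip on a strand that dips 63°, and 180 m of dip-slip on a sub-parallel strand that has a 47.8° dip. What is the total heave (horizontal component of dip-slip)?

200 m

heave_A = 175 × cos(63°) = 79.45 m
heave_B = 180 × cos(47.8°) = 120.9 m
total = 79.45 + 120.9 = 200 m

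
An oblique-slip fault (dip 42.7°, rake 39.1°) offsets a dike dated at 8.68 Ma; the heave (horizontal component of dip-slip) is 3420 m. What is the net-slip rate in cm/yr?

dip-slip = heave / cos(dip) = 3420 / cos(42.7°) = 4654 m
net slip = dip-slip / sin(rake) = 4654 / sin(39.1°) = 7379 m
rate = 7379 m / 8.68 Ma = 0.000850 m/yr = 0.0850 cm/yr

0.0850 cm/yr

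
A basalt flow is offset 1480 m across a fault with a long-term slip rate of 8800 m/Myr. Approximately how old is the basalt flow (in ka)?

168 ka

age = offset / rate = 1480 m / (8800 m/Myr) = 168000 yr = 168 ka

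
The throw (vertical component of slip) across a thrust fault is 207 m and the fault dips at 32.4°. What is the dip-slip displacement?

dip-slip = throw / sin(dip) = 207 / sin(32.4°) = 386 m

386 m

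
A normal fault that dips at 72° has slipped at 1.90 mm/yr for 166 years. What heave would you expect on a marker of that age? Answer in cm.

9.75 cm

dip-slip = rate × time = 1.90 mm/yr × 166 years = 0.3154 m
heave = dip-slip × cos(dip) = 0.3154 × cos(72°) = 0.0975 m = 9.75 cm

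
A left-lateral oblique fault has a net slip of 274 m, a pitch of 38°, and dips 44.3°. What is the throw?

118 m

dip-slip = net slip × sin(rake) = 274 m × sin(38°) = 168.7 m
throw = dip-slip × sin(dip) = 168.7 × sin(44.3°) = 118 m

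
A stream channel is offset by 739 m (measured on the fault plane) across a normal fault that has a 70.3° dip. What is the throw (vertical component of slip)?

696 m

throw = dip-slip × sin(dip) = 739 m × sin(70.3°) = 696 m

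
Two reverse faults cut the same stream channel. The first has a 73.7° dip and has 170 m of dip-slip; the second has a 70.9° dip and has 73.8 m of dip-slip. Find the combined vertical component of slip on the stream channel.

233 m

throw_A = 170 × sin(73.7°) = 163.2 m
throw_B = 73.8 × sin(70.9°) = 69.74 m
total = 163.2 + 69.74 = 233 m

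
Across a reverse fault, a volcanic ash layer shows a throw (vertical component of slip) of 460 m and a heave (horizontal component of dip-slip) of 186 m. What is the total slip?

496 m

net slip = √(throw² + heave²) = √(460² + 186²) = 496 m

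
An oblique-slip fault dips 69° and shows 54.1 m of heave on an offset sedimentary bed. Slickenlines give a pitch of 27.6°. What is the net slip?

326 m

dip-slip = heave / cos(dip) = 54.1 / cos(69°) = 151 m
net slip = dip-slip / sin(rake) = 151 / sin(27.6°) = 326 m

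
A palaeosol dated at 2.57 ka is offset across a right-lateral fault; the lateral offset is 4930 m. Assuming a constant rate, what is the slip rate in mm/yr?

rate = 4930 m / 2.57 ka = 1.92 m/yr = 1920 mm/yr

1920 mm/yr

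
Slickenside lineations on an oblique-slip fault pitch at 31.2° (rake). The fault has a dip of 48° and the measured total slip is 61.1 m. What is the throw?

dip-slip = net slip × sin(rake) = 61.1 m × sin(31.2°) = 31.65 m
throw = dip-slip × sin(dip) = 31.65 × sin(48°) = 23.5 m

23.5 m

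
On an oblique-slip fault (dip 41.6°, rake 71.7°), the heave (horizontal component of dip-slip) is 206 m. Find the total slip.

dip-slip = heave / cos(dip) = 206 / cos(41.6°) = 275.5 m
net slip = dip-slip / sin(rake) = 275.5 / sin(71.7°) = 290 m

290 m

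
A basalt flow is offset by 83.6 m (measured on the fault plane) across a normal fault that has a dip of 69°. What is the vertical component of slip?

throw = dip-slip × sin(dip) = 83.6 m × sin(69°) = 78 m

78 m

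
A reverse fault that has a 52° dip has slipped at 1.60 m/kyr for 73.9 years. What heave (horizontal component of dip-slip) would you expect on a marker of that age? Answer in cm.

7.28 cm

dip-slip = rate × time = 1.60 m/kyr × 73.9 years = 0.1182 m
heave = dip-slip × cos(dip) = 0.1182 × cos(52°) = 0.0728 m = 7.28 cm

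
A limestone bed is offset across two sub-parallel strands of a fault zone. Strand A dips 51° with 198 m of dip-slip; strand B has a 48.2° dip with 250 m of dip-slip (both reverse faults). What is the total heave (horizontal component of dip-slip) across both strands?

291 m

heave_A = 198 × cos(51°) = 124.6 m
heave_B = 250 × cos(48.2°) = 166.6 m
total = 124.6 + 166.6 = 291 m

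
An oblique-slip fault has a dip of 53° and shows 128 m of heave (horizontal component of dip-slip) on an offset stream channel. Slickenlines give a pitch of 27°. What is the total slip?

468 m

dip-slip = heave / cos(dip) = 128 / cos(53°) = 212.7 m
net slip = dip-slip / sin(rake) = 212.7 / sin(27°) = 468 m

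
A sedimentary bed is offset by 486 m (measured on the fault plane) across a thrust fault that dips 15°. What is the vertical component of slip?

126 m

throw = dip-slip × sin(dip) = 486 m × sin(15°) = 126 m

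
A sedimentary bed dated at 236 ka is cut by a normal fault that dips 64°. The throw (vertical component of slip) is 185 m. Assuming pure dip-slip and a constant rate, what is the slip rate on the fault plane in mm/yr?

dip-slip = throw / sin(dip) = 185 m / sin(64°) = 205.8 m
rate = 205.8 m / 236 ka = 0.000872 m/yr = 0.872 mm/yr

0.872 mm/yr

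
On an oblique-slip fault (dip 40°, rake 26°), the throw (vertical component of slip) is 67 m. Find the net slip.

dip-slip = throw / sin(dip) = 67 / sin(40°) = 104.2 m
net slip = dip-slip / sin(rake) = 104.2 / sin(26°) = 238 m

238 m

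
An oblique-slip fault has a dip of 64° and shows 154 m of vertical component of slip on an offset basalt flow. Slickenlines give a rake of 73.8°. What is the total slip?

dip-slip = throw / sin(dip) = 154 / sin(64°) = 171.3 m
net slip = dip-slip / sin(rake) = 171.3 / sin(73.8°) = 178 m

178 m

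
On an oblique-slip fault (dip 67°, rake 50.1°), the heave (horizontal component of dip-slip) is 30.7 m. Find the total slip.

102 m

dip-slip = heave / cos(dip) = 30.7 / cos(67°) = 78.57 m
net slip = dip-slip / sin(rake) = 78.57 / sin(50.1°) = 102 m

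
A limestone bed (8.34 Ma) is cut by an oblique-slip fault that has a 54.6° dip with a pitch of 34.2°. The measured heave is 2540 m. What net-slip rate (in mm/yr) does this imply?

0.935 mm/yr

dip-slip = heave / cos(dip) = 2540 / cos(54.6°) = 4385 m
net slip = dip-slip / sin(rake) = 4385 / sin(34.2°) = 7801 m
rate = 7801 m / 8.34 Ma = 0.000935 m/yr = 0.935 mm/yr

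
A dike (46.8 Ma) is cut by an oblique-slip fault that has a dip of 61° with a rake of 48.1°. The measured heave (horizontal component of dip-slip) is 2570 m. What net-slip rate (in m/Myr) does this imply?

dip-slip = heave / cos(dip) = 2570 / cos(61°) = 5301 m
net slip = dip-slip / sin(rake) = 5301 / sin(48.1°) = 7122 m
rate = 7122 m / 46.8 Ma = 0.000152 m/yr = 152 m/Myr

152 m/Myr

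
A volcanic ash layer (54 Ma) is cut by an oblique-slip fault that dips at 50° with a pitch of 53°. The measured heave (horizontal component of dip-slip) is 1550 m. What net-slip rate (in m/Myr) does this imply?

dip-slip = heave / cos(dip) = 1550 / cos(50°) = 2411 m
net slip = dip-slip / sin(rake) = 2411 / sin(53°) = 3019 m
rate = 3019 m / 54 Ma = 0.0000559 m/yr = 55.9 m/Myr

55.9 m/Myr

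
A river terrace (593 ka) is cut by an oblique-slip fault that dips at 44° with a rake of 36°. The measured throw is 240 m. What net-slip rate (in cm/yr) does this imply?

0.0991 cm/yr

dip-slip = throw / sin(dip) = 240 / sin(44°) = 345.5 m
net slip = dip-slip / sin(rake) = 345.5 / sin(36°) = 587.8 m
rate = 587.8 m / 593 ka = 0.000991 m/yr = 0.0991 cm/yr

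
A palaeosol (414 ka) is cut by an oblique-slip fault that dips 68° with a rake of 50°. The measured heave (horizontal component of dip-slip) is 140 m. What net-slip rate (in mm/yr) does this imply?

dip-slip = heave / cos(dip) = 140 / cos(68°) = 373.7 m
net slip = dip-slip / sin(rake) = 373.7 / sin(50°) = 487.9 m
rate = 487.9 m / 414 ka = 0.00118 m/yr = 1.18 mm/yr

1.18 mm/yr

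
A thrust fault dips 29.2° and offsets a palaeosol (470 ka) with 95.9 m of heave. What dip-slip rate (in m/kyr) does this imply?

dip-slip = heave / cos(dip) = 95.9 m / cos(29.2°) = 109.9 m
rate = 109.9 m / 470 ka = 0.000234 m/yr = 0.234 m/kyr

0.234 m/kyr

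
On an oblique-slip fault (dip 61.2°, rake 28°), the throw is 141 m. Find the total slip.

343 m

dip-slip = throw / sin(dip) = 141 / sin(61.2°) = 160.9 m
net slip = dip-slip / sin(rake) = 160.9 / sin(28°) = 343 m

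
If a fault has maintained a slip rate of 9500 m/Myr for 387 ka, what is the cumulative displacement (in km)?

slip = rate × time = 9500 m/Myr × 387 ka = 3680 m = 3.68 km

3.68 km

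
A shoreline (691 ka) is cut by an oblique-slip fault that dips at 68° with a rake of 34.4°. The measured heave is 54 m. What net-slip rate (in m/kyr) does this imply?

dip-slip = heave / cos(dip) = 54 / cos(68°) = 144.2 m
net slip = dip-slip / sin(rake) = 144.2 / sin(34.4°) = 255.1 m
rate = 255.1 m / 691 ka = 0.000369 m/yr = 0.369 m/kyr

0.369 m/kyr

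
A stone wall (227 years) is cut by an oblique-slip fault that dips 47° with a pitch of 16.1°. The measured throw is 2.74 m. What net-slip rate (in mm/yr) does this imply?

59.5 mm/yr

dip-slip = throw / sin(dip) = 2.74 / sin(47°) = 3.746 m
net slip = dip-slip / sin(rake) = 3.746 / sin(16.1°) = 13.51 m
rate = 13.51 m / 227 years = 0.0595 m/yr = 59.5 mm/yr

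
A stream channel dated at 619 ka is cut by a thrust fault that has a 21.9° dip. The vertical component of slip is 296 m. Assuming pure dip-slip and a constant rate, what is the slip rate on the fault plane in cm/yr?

dip-slip = throw / sin(dip) = 296 m / sin(21.9°) = 793.6 m
rate = 793.6 m / 619 ka = 0.00128 m/yr = 0.128 cm/yr

0.128 cm/yr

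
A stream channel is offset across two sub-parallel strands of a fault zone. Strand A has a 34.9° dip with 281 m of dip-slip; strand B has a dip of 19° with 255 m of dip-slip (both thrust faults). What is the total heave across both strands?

472 m

heave_A = 281 × cos(34.9°) = 230.5 m
heave_B = 255 × cos(19°) = 241.1 m
total = 230.5 + 241.1 = 472 m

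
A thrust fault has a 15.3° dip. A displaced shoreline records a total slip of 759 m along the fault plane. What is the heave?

heave = dip-slip × cos(dip) = 759 m × cos(15.3°) = 732 m

732 m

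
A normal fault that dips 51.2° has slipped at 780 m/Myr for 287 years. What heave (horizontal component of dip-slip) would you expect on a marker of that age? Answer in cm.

dip-slip = rate × time = 780 m/Myr × 287 years = 0.2239 m
heave = dip-slip × cos(dip) = 0.2239 × cos(51.2°) = 0.140 m = 14 cm

14 cm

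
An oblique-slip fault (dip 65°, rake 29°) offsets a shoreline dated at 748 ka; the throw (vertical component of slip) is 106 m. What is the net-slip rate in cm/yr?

0.0323 cm/yr

dip-slip = throw / sin(dip) = 106 / sin(65°) = 117 m
net slip = dip-slip / sin(rake) = 117 / sin(29°) = 241.2 m
rate = 241.2 m / 748 ka = 0.000323 m/yr = 0.0323 cm/yr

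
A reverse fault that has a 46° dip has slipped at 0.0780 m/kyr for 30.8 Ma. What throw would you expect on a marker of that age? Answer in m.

1730 m

dip-slip = rate × time = 0.0780 m/kyr × 30.8 Ma = 2402 m
throw = dip-slip × sin(dip) = 2402 × sin(46°) = 1730 m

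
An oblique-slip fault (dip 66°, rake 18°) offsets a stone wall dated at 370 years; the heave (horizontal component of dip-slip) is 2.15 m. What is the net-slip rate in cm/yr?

4.62 cm/yr

dip-slip = heave / cos(dip) = 2.15 / cos(66°) = 5.286 m
net slip = dip-slip / sin(rake) = 5.286 / sin(18°) = 17.11 m
rate = 17.11 m / 370 years = 0.0462 m/yr = 4.62 cm/yr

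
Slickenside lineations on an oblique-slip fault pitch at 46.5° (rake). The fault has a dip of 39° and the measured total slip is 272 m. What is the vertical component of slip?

124 m

dip-slip = net slip × sin(rake) = 272 m × sin(46.5°) = 197.3 m
throw = dip-slip × sin(dip) = 197.3 × sin(39°) = 124 m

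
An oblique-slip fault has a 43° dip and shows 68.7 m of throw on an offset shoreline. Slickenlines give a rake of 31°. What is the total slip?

dip-slip = throw / sin(dip) = 68.7 / sin(43°) = 100.7 m
net slip = dip-slip / sin(rake) = 100.7 / sin(31°) = 196 m

196 m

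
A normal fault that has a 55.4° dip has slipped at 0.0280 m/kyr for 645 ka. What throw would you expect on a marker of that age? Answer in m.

14.9 m

dip-slip = rate × time = 0.0280 m/kyr × 645 ka = 18.06 m
throw = dip-slip × sin(dip) = 18.06 × sin(55.4°) = 14.9 m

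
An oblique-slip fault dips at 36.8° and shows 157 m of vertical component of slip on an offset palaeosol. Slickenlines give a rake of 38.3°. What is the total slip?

423 m

dip-slip = throw / sin(dip) = 157 / sin(36.8°) = 262.1 m
net slip = dip-slip / sin(rake) = 262.1 / sin(38.3°) = 423 m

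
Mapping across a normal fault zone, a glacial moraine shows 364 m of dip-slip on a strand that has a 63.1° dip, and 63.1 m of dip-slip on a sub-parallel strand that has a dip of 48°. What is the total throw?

372 m

throw_A = 364 × sin(63.1°) = 324.6 m
throw_B = 63.1 × sin(48°) = 46.89 m
total = 324.6 + 46.89 = 372 m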